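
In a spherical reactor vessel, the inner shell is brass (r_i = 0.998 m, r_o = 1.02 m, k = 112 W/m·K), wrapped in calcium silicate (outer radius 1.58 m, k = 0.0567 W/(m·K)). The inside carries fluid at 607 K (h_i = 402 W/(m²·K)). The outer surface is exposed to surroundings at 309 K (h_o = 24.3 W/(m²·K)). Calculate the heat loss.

Q = 609 W

Series thermal resistances, inner to outer:
  R_conv,in = 1/(4πr²h) = 1/(4π·0.998²·402) = 1.987×10^-4 K/W
  R_brass = (1/0.998 − 1/1.02)/(4πk) = 0.02161/(4π·112) = 1.536×10^-5 K/W
  R_calcium silicate = (1/1.02 − 1/1.58)/(4πk) = 0.3475/(4π·0.0567) = 0.4877 K/W
  R_conv,out = 1/(4πr²h) = 1/(4π·1.58²·24.3) = 0.001312 K/W
ΣR = 1.987×10^-4 + 1.536×10^-5 + 0.4877 + 0.001312 = 0.4892 K/W
Q = ΔT/ΣR = (607 K − 309 K)/0.4892 = 609 W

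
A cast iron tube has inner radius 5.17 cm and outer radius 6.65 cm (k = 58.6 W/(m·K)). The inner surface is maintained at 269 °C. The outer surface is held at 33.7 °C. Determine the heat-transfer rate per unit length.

Q' = 2πk·ΔT/ln(r₂/r₁) = 2π × 58.6 × 235.3 / ln(0.0665/0.0517) = 3.44×10^5 W/m

Q' = 344 kW/m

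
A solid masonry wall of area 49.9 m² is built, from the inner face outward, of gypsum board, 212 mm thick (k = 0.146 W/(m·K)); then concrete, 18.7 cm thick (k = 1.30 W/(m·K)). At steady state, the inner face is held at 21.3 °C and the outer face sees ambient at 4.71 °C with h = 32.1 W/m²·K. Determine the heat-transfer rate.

Q = 509 W

Treat each layer as a resistance in series:
  R_gypsum board = L/(kA) = 0.212/(0.146·49.9) = 0.02910 K/W
  R_concrete = L/(kA) = 0.187/(1.30·49.9) = 0.002883 K/W
  R_conv,out = 1/(hA) = 1/(32.1·49.9) = 6.243×10^-4 K/W
ΣR = 0.02910 + 0.002883 + 6.243×10^-4 = 0.03261 K/W
Q = ΔT/ΣR = (21.3 °C − 4.71 °C)/0.03261 = 509 W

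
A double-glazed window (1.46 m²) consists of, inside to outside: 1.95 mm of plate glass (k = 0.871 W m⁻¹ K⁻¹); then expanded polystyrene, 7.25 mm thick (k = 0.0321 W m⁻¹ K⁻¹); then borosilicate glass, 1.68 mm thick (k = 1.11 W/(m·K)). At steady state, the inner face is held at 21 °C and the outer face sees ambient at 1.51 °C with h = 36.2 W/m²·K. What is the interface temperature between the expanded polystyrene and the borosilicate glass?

T = 3.72 °C

Resistance network (inner→outer):
  R_plate glass = L/(kA) = 0.00195/(0.871·1.46) = 0.001533 K/W
  R_expanded polystyrene = L/(kA) = 0.00725/(0.0321·1.46) = 0.1547 K/W
  R_borosilicate glass = L/(kA) = 0.00168/(1.11·1.46) = 0.001037 K/W
  R_conv,out = 1/(hA) = 1/(36.2·1.46) = 0.01892 K/W
ΣR = 0.001533 + 0.1547 + 0.001037 + 0.01892 = 0.1762 K/W
Q = ΔT/ΣR = (21 °C − 1.51 °C)/0.1762 = 110.6 W
From the inner boundary to the expanded polystyrene/borosilicate glass interface, ΣR_partial = 0.1562 K/W.
T_interface = T_in − Q·ΣR_partial = 21 °C − (110.6)(0.1562) = 3.72 °C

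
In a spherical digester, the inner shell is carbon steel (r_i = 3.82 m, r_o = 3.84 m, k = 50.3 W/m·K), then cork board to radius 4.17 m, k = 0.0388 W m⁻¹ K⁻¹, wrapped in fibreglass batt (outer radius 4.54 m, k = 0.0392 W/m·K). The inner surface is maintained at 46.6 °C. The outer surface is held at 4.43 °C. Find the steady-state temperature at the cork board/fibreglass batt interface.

Treat each layer as a resistance in series:
  R_carbon steel = (1/3.82 − 1/3.84)/(4πk) = 0.001363/(4π·50.3) = 2.157×10^-6 K/W
  R_cork board = (1/3.84 − 1/4.17)/(4πk) = 0.02061/(4π·0.0388) = 0.04227 K/W
  R_fibreglass batt = (1/4.17 − 1/4.54)/(4πk) = 0.01954/(4π·0.0392) = 0.03967 K/W
ΣR = 2.157×10^-6 + 0.04227 + 0.03967 = 0.08194 K/W
Q = ΔT/ΣR = (46.6 °C − 4.43 °C)/0.08194 = 514.6 W
From the inner boundary to the cork board/fibreglass batt interface, ΣR_partial = 0.04227 K/W.
T_interface = T_in − Q·ΣR_partial = 46.6 °C − (514.6)(0.04227) = 24.8 °C

T = 24.8 °C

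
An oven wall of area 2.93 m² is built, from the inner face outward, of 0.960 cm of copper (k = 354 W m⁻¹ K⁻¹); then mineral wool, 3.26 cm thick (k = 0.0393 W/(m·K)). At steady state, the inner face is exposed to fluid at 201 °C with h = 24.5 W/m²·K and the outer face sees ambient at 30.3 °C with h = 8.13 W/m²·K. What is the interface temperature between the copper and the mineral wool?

T = 194 °C

Series thermal resistances, inner to outer:
  R_conv,in = 1/(hA) = 1/(24.5·2.93) = 0.01393 K/W
  R_copper = L/(kA) = 0.00960/(354·2.93) = 9.256×10^-6 K/W
  R_mineral wool = L/(kA) = 0.0326/(0.0393·2.93) = 0.2831 K/W
  R_conv,out = 1/(hA) = 1/(8.13·2.93) = 0.04198 K/W
ΣR = 0.01393 + 9.256×10^-6 + 0.2831 + 0.04198 = 0.3390 K/W
Q = ΔT/ΣR = (201 °C − 30.3 °C)/0.3390 = 503.5 W
From the inner boundary to the copper/mineral wool interface, ΣR_partial = 0.01394 K/W.
T_interface = T_in − Q·ΣR_partial = 201 °C − (503.5)(0.01394) = 194 °C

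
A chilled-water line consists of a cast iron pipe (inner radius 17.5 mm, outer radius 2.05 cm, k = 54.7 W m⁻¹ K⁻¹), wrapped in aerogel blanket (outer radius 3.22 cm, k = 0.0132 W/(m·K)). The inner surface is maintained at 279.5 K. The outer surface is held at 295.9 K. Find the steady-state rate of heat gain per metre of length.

Q' = 3.01 W/m

Series thermal resistances, inner to outer:
  R'_cast iron = ln(0.0205/0.0175)/(2πk) = 0.1582/(2π·54.7) = 4.604×10^-4 m·K/W
  R'_aerogel blanket = ln(0.0322/0.0205)/(2πk) = 0.4515/(2π·0.0132) = 5.444 m·K/W
ΣR = 4.604×10^-4 + 5.444 = 5.444 m·K/W
Q' = ΔT/ΣR = (279.5 K − 295.9 K)/5.444 = -3.01 W/m
(Negative Q' ⇒ heat flows inward; heat gain = 3.01 W/m.)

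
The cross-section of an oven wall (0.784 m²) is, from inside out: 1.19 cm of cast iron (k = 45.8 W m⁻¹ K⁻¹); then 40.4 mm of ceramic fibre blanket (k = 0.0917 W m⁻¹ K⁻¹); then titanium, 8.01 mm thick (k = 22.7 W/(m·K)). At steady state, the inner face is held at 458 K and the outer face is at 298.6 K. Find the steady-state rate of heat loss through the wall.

Treat each layer as a resistance in series:
  R_cast iron = L/(kA) = 0.0119/(45.8·0.784) = 3.314×10^-4 K/W
  R_ceramic fibre blanket = L/(kA) = 0.0404/(0.0917·0.784) = 0.5619 K/W
  R_titanium = L/(kA) = 0.00801/(22.7·0.784) = 4.501×10^-4 K/W
ΣR = 3.314×10^-4 + 0.5619 + 4.501×10^-4 = 0.5627 K/W
Q = ΔT/ΣR = (458 K − 298.6 K)/0.5627 = 283 W

Q = 283 W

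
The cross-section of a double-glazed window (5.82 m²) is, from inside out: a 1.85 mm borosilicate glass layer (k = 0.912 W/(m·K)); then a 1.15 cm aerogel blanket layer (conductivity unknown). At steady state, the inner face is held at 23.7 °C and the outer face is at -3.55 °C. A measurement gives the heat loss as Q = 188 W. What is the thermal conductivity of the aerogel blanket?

k = 0.0137 W/m·K

ΣR = ΔT/Q = |23.7 − -3.55|/188 = 0.1449 K/W
Known resistances:
  R_borosilicate glass = L/(kA) = 0.00185/(0.912·5.82) = 3.485×10^-4 K/W
R_aerogel blanket = ΣR − ΣR_known = 0.1449 − 3.485×10^-4 = 0.1446 K/W
L/(kA) = 0.1446 ⇒ k = 0.0115/(0.1446·5.82) = 0.0137 W/m·K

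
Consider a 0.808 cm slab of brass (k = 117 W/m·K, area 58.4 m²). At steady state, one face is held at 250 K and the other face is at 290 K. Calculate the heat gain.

Q = 3.38×10^7 W

Q = kA·ΔT/L = 117 × 58.4 × |250 K − 290 K| / 0.00808 = 3.38×10^7 W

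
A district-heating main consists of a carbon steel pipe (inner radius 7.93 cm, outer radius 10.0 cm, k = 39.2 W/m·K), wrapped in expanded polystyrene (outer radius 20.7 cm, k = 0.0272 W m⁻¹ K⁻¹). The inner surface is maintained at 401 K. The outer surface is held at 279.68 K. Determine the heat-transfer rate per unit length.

Series thermal resistances, inner to outer:
  R'_carbon steel = ln(0.100/0.0793)/(2πk) = 0.2319/(2π·39.2) = 9.417×10^-4 m·K/W
  R'_expanded polystyrene = ln(0.207/0.100)/(2πk) = 0.7275/(2π·0.0272) = 4.257 m·K/W
ΣR = 9.417×10^-4 + 4.257 = 4.258 m·K/W
Q' = ΔT/ΣR = (401 K − 279.68 K)/4.258 = 28.5 W/m

Q' = 28.5 W/m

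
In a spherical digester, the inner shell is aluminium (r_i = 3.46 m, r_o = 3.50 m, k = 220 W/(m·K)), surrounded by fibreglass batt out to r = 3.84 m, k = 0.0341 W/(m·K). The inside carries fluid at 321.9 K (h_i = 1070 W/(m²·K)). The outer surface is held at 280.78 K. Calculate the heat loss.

Series thermal resistances, inner to outer:
  R_conv,in = 1/(4πr²h) = 1/(4π·3.46²·1070) = 6.212×10^-6 K/W
  R_aluminium = (1/3.46 − 1/3.50)/(4πk) = 0.003303/(4π·220) = 1.195×10^-6 K/W
  R_fibreglass batt = (1/3.50 − 1/3.84)/(4πk) = 0.02530/(4π·0.0341) = 0.05904 K/W
ΣR = 6.212×10^-6 + 1.195×10^-6 + 0.05904 = 0.05905 K/W
Q = ΔT/ΣR = (321.9 K − 280.78 K)/0.05905 = 696 W

Q = 696 W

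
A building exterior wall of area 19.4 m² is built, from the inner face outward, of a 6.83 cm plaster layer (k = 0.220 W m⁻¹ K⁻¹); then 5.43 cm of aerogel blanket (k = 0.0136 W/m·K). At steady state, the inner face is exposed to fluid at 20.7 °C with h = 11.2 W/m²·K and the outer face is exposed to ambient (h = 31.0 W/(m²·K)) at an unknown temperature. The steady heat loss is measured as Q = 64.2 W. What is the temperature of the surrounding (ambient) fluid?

T_out = 6.06 °C

Sum the resistances:
  R_conv,in = 1/(hA) = 1/(11.2·19.4) = 0.004602 K/W
  R_plaster = L/(kA) = 0.0683/(0.220·19.4) = 0.01600 K/W
  R_aerogel blanket = L/(kA) = 0.0543/(0.0136·19.4) = 0.2058 K/W
  R_conv,out = 1/(hA) = 1/(31.0·19.4) = 0.001663 K/W
ΣR = 0.2281 K/W
ΔT = Q·ΣR = 64.2 × 0.2281 = 14.64 K
Heat flows outward, so T_out = T_in − ΔT = 20.7 − 14.64 = 6.06 °C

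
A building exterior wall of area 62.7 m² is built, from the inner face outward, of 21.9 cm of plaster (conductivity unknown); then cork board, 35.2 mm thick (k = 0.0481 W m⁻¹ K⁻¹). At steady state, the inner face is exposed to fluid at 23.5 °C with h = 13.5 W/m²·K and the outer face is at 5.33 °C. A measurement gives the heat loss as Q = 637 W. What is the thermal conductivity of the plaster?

k = 0.223 W/m·K

ΣR = ΔT/Q = |23.5 − 5.33|/637 = 0.02852 K/W
Known resistances:
  R_conv,in = 1/(hA) = 1/(13.5·62.7) = 0.001181 K/W
  R_cork board = L/(kA) = 0.0352/(0.0481·62.7) = 0.01167 K/W
R_plaster = ΣR − ΣR_known = 0.02852 − 0.01285 = 0.01567 K/W
L/(kA) = 0.01567 ⇒ k = 0.219/(0.01567·62.7) = 0.223 W/m·K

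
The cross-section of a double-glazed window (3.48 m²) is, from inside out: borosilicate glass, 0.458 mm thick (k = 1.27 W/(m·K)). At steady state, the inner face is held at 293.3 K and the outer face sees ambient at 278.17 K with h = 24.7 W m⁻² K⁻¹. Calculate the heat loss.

Q = 1290 W

Treat each layer as a resistance in series:
  R_borosilicate glass = L/(kA) = 4.58×10^-4/(1.27·3.48) = 1.036×10^-4 K/W
  R_conv,out = 1/(hA) = 1/(24.7·3.48) = 0.01163 K/W
ΣR = 1.036×10^-4 + 0.01163 = 0.01173 K/W
Q = ΔT/ΣR = (293.3 K − 278.17 K)/0.01173 = 1290 W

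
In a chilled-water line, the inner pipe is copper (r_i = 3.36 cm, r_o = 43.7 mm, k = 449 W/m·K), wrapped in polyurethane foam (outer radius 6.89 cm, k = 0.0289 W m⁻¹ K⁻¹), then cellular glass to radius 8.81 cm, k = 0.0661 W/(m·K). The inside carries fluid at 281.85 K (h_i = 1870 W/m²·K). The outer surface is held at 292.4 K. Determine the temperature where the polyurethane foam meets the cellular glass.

Resistance network (inner→outer):
  R'_conv,in = 1/(2πr h) = 1/(2π·0.0336·1870) = 0.002533 m·K/W
  R'_copper = ln(0.0437/0.0336)/(2πk) = 0.2628/(2π·449) = 9.316×10^-5 m·K/W
  R'_polyurethane foam = ln(0.0689/0.0437)/(2πk) = 0.4553/(2π·0.0289) = 2.507 m·K/W
  R'_cellular glass = ln(0.0881/0.0689)/(2πk) = 0.2458/(2π·0.0661) = 0.5919 m·K/W
ΣR = 0.002533 + 9.316×10^-5 + 2.507 + 0.5919 = 3.102 m·K/W
Q' = ΔT/ΣR = (281.85 K − 292.4 K)/3.102 = -3.401 W/m
From the inner boundary to the polyurethane foam/cellular glass interface, ΣR_partial = 2.510 m·K/W.
T_interface = T_in − Q'·ΣR_partial = 281.85 K − (-3.401)(2.510) = 290.4 K

T = 290.4 K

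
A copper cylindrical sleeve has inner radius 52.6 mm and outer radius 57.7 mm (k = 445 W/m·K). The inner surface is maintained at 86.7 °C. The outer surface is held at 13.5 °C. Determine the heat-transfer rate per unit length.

Q' = 2.21×10^6 W/m

Q' = 2πk·ΔT/ln(r₂/r₁) = 2π × 445 × 73.2 / ln(0.0577/0.0526) = 2.21×10^6 W/m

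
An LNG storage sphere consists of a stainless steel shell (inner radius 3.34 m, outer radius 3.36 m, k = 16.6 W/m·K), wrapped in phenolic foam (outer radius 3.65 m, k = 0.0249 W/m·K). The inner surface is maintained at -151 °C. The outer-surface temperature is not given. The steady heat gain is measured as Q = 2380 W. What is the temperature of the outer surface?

T_out = 28.9 °C

Sum the resistances:
  R_stainless steel = (1/3.34 − 1/3.36)/(4πk) = 0.001782/(4π·16.6) = 8.543×10^-6 K/W
  R_phenolic foam = (1/3.36 − 1/3.65)/(4πk) = 0.02365/(4π·0.0249) = 0.07557 K/W
ΣR = 0.07558 K/W
ΔT = Q·ΣR = 2380 × 0.07558 = 179.9 K
Heat flows inward, so T_out = T_in + ΔT = -151 + 179.9 = 28.9 °C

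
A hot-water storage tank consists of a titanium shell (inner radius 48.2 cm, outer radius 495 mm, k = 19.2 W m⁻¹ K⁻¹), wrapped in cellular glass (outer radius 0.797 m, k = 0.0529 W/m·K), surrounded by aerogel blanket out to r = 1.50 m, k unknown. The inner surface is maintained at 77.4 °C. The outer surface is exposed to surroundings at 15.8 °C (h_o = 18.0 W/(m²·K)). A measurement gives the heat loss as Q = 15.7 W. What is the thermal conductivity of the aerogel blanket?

ΣR = ΔT/Q = |77.4 − 15.8|/15.7 = 3.924 K/W
Known resistances:
  R_titanium = (1/0.482 − 1/0.495)/(4πk) = 0.05449/(4π·19.2) = 2.258×10^-4 K/W
  R_cellular glass = (1/0.495 − 1/0.797)/(4πk) = 0.7655/(4π·0.0529) = 1.152 K/W
  R_conv,out = 1/(4πr²h) = 1/(4π·1.50²·18.0) = 0.001965 K/W
R_aerogel blanket = ΣR − ΣR_known = 3.924 − 1.154 = 2.770 K/W
(1/r₁−1/r₂)/(4πk) = 2.770 ⇒ k = 0.5880/(4π·2.770) = 0.0169 W/m·K

k = 0.0169 W/m·K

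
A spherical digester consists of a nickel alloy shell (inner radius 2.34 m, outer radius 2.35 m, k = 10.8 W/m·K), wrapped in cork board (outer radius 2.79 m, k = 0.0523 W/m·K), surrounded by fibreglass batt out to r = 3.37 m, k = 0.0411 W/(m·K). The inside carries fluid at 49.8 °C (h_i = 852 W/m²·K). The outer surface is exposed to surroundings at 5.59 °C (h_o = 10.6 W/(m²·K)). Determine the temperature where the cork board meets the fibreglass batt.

Series thermal resistances, inner to outer:
  R_conv,in = 1/(4πr²h) = 1/(4π·2.34²·852) = 1.706×10^-5 K/W
  R_nickel alloy = (1/2.34 − 1/2.35)/(4πk) = 0.001819/(4π·10.8) = 1.340×10^-5 K/W
  R_cork board = (1/2.35 − 1/2.79)/(4πk) = 0.06711/(4π·0.0523) = 0.1021 K/W
  R_fibreglass batt = (1/2.79 − 1/3.37)/(4πk) = 0.06169/(4π·0.0411) = 0.1194 K/W
  R_conv,out = 1/(4πr²h) = 1/(4π·3.37²·10.6) = 6.610×10^-4 K/W
ΣR = 1.706×10^-5 + 1.340×10^-5 + 0.1021 + 0.1194 + 6.610×10^-4 = 0.2222 K/W
Q = ΔT/ΣR = (49.8 °C − 5.59 °C)/0.2222 = 199.0 W
From the inner boundary to the cork board/fibreglass batt interface, ΣR_partial = 0.1021 K/W.
T_interface = T_in − Q·ΣR_partial = 49.8 °C − (199.0)(0.1021) = 29.5 °C

T = 29.5 °C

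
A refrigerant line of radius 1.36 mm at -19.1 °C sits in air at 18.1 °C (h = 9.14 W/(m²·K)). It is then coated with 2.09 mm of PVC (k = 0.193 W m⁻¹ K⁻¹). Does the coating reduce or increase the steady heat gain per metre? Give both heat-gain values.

Critical radius for a cylinder: r_cr = k/h = 0.0211 m = 2.11 cm.
Outer radius after coating: r₂ = 0.00136 + 0.00209 = 0.00345 m.
Since r₁ < r_cr and r₂ ≤ r_cr, the coating moves toward the maximum at r_cr — heat gain rises.
Bare: R = 1/(2πr₁h) = 12.80 m·K/W; Q = 37.2/12.80 = 2.91 W/m.
Coated: R = R_cond + R_conv = 5.815 m·K/W; Q = 37.2/5.815 = 6.40 W/m.

increases: 2.91 → 6.40 W/m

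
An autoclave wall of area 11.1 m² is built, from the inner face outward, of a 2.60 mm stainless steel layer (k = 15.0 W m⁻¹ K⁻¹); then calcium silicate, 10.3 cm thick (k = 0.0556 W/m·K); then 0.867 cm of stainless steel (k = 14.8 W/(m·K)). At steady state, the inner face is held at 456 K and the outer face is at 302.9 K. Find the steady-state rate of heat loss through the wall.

Q = 917 W

Treat each layer as a resistance in series:
  R_stainless steel = L/(kA) = 0.00260/(15.0·11.1) = 1.562×10^-5 K/W
  R_calcium silicate = L/(kA) = 0.103/(0.0556·11.1) = 0.1669 K/W
  R_stainless steel = L/(kA) = 0.00867/(14.8·11.1) = 5.278×10^-5 K/W
ΣR = 1.562×10^-5 + 0.1669 + 5.278×10^-5 = 0.1670 K/W
Q = ΔT/ΣR = (456 K − 302.9 K)/0.1670 = 917 W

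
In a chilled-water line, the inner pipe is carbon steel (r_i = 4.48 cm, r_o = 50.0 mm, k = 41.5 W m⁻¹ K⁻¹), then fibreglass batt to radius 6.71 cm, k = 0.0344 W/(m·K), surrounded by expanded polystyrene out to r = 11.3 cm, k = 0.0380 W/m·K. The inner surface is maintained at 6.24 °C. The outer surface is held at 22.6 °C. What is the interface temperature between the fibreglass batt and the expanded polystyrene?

T = 12.5 °C

Treat each layer as a resistance in series:
  R'_carbon steel = ln(0.0500/0.0448)/(2πk) = 0.1098/(2π·41.5) = 4.211×10^-4 m·K/W
  R'_fibreglass batt = ln(0.0671/0.0500)/(2πk) = 0.2942/(2π·0.0344) = 1.361 m·K/W
  R'_expanded polystyrene = ln(0.113/0.0671)/(2πk) = 0.5212/(2π·0.0380) = 2.183 m·K/W
ΣR = 4.211×10^-4 + 1.361 + 2.183 = 3.544 m·K/W
Q' = ΔT/ΣR = (6.24 °C − 22.6 °C)/3.544 = -4.616 W/m
From the inner boundary to the fibreglass batt/expanded polystyrene interface, ΣR_partial = 1.361 m·K/W.
T_interface = T_in − Q'·ΣR_partial = 6.24 °C − (-4.616)(1.361) = 12.5 °C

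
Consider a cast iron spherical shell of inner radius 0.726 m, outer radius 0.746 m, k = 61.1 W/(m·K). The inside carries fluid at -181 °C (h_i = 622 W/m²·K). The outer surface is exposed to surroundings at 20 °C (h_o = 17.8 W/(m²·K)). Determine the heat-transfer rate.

Series thermal resistances, inner to outer:
  R_conv,in = 1/(4πr²h) = 1/(4π·0.726²·622) = 2.427×10^-4 K/W
  R_cast iron = (1/0.726 − 1/0.746)/(4πk) = 0.03693/(4π·61.1) = 4.810×10^-5 K/W
  R_conv,out = 1/(4πr²h) = 1/(4π·0.746²·17.8) = 0.008033 K/W
ΣR = 2.427×10^-4 + 4.810×10^-5 + 0.008033 = 0.008324 K/W
Q = ΔT/ΣR = (-181 °C − 20 °C)/0.008324 = -24100 W
(Negative Q ⇒ heat flows inward; heat gain = 24100 W.)

Q = 24.1 kW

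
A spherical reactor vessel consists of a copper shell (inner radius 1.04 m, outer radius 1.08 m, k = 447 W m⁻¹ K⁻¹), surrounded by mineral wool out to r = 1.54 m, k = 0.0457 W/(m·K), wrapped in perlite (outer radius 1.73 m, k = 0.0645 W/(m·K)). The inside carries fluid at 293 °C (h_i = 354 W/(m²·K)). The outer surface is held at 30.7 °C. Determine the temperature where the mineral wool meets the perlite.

Series thermal resistances, inner to outer:
  R_conv,in = 1/(4πr²h) = 1/(4π·1.04²·354) = 2.078×10^-4 K/W
  R_copper = (1/1.04 − 1/1.08)/(4πk) = 0.03561/(4π·447) = 6.340×10^-6 K/W
  R_mineral wool = (1/1.08 − 1/1.54)/(4πk) = 0.2766/(4π·0.0457) = 0.4816 K/W
  R_perlite = (1/1.54 − 1/1.73)/(4πk) = 0.07132/(4π·0.0645) = 0.08799 K/W
ΣR = 2.078×10^-4 + 6.340×10^-6 + 0.4816 + 0.08799 = 0.5698 K/W
Q = ΔT/ΣR = (293 °C − 30.7 °C)/0.5698 = 460.3 W
From the inner boundary to the mineral wool/perlite interface, ΣR_partial = 0.4818 K/W.
T_interface = T_in − Q·ΣR_partial = 293 °C − (460.3)(0.4818) = 71.2 °C

T = 71.2 °C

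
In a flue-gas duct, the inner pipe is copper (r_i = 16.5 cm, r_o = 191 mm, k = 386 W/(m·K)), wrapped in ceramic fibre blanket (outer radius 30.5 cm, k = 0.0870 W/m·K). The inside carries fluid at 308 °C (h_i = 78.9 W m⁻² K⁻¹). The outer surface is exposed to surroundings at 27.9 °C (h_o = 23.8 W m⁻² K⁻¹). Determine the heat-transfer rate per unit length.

Resistance network (inner→outer):
  R'_conv,in = 1/(2πr h) = 1/(2π·0.165·78.9) = 0.01223 m·K/W
  R'_copper = ln(0.191/0.165)/(2πk) = 0.1463/(2π·386) = 6.033×10^-5 m·K/W
  R'_ceramic fibre blanket = ln(0.305/0.191)/(2πk) = 0.4680/(2π·0.0870) = 0.8562 m·K/W
  R'_conv,out = 1/(2πr h) = 1/(2π·0.305·23.8) = 0.02193 m·K/W
ΣR = 0.01223 + 6.033×10^-5 + 0.8562 + 0.02193 = 0.8904 m·K/W
Q' = ΔT/ΣR = (308 °C − 27.9 °C)/0.8904 = 315 W/m

Q' = 315 W/m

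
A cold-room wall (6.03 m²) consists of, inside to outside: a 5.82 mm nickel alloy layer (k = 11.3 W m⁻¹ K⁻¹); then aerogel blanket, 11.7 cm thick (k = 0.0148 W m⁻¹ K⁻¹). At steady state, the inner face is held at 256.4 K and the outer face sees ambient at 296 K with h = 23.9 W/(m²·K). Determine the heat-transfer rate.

Treat each layer as a resistance in series:
  R_nickel alloy = L/(kA) = 0.00582/(11.3·6.03) = 8.541×10^-5 K/W
  R_aerogel blanket = L/(kA) = 0.117/(0.0148·6.03) = 1.311 K/W
  R_conv,out = 1/(hA) = 1/(23.9·6.03) = 0.006939 K/W
ΣR = 8.541×10^-5 + 1.311 + 0.006939 = 1.318 K/W
Q = ΔT/ΣR = (256.4 K − 296 K)/1.318 = -30.0 W
(Negative Q ⇒ heat flows inward; heat gain = 30.0 W.)

Q = 30.0 W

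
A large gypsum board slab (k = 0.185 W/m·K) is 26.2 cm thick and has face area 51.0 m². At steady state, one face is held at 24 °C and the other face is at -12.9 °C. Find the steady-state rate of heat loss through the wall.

Q = kA·ΔT/L = 0.185 × 51.0 × |24 °C − -12.9 °C| / 0.262 = 1330 W

Q = 1330 W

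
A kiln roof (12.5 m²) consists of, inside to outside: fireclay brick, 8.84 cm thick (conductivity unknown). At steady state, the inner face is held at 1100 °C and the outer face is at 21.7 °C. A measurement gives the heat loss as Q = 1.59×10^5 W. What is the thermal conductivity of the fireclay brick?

k = 1.04 W/m·K

ΣR = ΔT/Q = |1100 − 21.7|/1.59×10^5 = 0.006782 K/W
L/(kA) = 0.006782 ⇒ k = 0.0884/(0.006782·12.5) = 1.04 W/m·K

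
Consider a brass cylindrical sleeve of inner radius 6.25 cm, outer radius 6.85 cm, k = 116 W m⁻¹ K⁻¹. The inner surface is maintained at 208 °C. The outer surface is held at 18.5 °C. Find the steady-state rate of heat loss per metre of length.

Q' = 1510 kW/m

Q' = 2πk·ΔT/ln(r₂/r₁) = 2π × 116 × 189.5 / ln(0.0685/0.0625) = 1.51×10^6 W/m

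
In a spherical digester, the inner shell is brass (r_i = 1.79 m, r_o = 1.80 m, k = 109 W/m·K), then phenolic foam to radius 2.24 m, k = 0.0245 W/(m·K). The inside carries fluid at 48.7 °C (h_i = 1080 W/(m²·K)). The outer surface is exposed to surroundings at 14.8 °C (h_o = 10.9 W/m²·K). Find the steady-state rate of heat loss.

Series thermal resistances, inner to outer:
  R_conv,in = 1/(4πr²h) = 1/(4π·1.79²·1080) = 2.300×10^-5 K/W
  R_brass = (1/1.79 − 1/1.80)/(4πk) = 0.003104/(4π·109) = 2.266×10^-6 K/W
  R_phenolic foam = (1/1.80 − 1/2.24)/(4πk) = 0.1091/(4π·0.0245) = 0.3545 K/W
  R_conv,out = 1/(4πr²h) = 1/(4π·2.24²·10.9) = 0.001455 K/W
ΣR = 2.300×10^-5 + 2.266×10^-6 + 0.3545 + 0.001455 = 0.3560 K/W
Q = ΔT/ΣR = (48.7 °C − 14.8 °C)/0.3560 = 95.2 W

Q = 95.2 W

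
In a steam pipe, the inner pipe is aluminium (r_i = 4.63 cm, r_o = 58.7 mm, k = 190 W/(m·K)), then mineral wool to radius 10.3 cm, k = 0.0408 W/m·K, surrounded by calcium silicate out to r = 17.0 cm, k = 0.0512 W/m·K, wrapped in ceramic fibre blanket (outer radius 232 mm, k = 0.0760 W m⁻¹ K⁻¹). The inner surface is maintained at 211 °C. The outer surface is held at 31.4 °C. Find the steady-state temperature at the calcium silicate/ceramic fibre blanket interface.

T = 58.0 °C

Series thermal resistances, inner to outer:
  R'_aluminium = ln(0.0587/0.0463)/(2πk) = 0.2373/(2π·190) = 1.988×10^-4 m·K/W
  R'_mineral wool = ln(0.103/0.0587)/(2πk) = 0.5623/(2π·0.0408) = 2.193 m·K/W
  R'_calcium silicate = ln(0.170/0.103)/(2πk) = 0.5011/(2π·0.0512) = 1.558 m·K/W
  R'_ceramic fibre blanket = ln(0.232/0.170)/(2πk) = 0.3109/(2π·0.0760) = 0.6512 m·K/W
ΣR = 1.988×10^-4 + 2.193 + 1.558 + 0.6512 = 4.402 m·K/W
Q' = ΔT/ΣR = (211 °C − 31.4 °C)/4.402 = 40.80 W/m
From the inner boundary to the calcium silicate/ceramic fibre blanket interface, ΣR_partial = 3.751 m·K/W.
T_interface = T_in − Q'·ΣR_partial = 211 °C − (40.80)(3.751) = 58.0 °C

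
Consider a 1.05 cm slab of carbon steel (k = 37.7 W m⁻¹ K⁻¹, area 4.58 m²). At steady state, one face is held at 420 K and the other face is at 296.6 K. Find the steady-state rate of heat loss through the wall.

Q = kA·ΔT/L = 37.7 × 4.58 × |420 K − 296.6 K| / 0.0105 = 2.03×10^6 W

Q = 2030 kW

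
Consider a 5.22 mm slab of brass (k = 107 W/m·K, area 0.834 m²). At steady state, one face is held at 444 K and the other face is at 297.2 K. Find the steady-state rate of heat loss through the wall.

Q = 2510 kW

Q = kA·ΔT/L = 107 × 0.834 × |444 K − 297.2 K| / 0.00522 = 2.51×10^6 W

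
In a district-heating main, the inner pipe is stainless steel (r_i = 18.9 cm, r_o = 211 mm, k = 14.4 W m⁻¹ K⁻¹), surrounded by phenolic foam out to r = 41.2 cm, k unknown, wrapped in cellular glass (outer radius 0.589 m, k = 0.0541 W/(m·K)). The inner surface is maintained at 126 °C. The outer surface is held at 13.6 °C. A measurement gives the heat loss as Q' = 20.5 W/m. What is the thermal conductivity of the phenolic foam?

ΣR = ΔT/Q' = |126 − 13.6|/20.5 = 5.483 m·K/W
Known resistances:
  R'_stainless steel = ln(0.211/0.189)/(2πk) = 0.1101/(2π·14.4) = 0.001217 m·K/W
  R'_cellular glass = ln(0.589/0.412)/(2πk) = 0.3574/(2π·0.0541) = 1.051 m·K/W
R_phenolic foam = ΣR − ΣR_known = 5.483 − 1.052 = 4.431 m·K/W
ln(r₂/r₁)/(2πk) = 4.431 ⇒ k = 0.6692/(2π·4.431) = 0.0240 W/m·K

k = 0.0240 W/m·K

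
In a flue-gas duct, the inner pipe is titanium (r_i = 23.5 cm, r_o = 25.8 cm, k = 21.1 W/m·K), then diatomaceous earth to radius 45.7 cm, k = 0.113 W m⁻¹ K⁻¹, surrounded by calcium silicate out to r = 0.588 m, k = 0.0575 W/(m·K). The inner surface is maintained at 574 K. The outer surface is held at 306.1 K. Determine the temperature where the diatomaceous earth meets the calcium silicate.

T = 430 K

Series thermal resistances, inner to outer:
  R'_titanium = ln(0.258/0.235)/(2πk) = 0.09337/(2π·21.1) = 7.043×10^-4 m·K/W
  R'_diatomaceous earth = ln(0.457/0.258)/(2πk) = 0.5717/(2π·0.113) = 0.8052 m·K/W
  R'_calcium silicate = ln(0.588/0.457)/(2πk) = 0.2520/(2π·0.0575) = 0.6976 m·K/W
ΣR = 7.043×10^-4 + 0.8052 + 0.6976 = 1.504 m·K/W
Q' = ΔT/ΣR = (574 K − 306.1 K)/1.504 = 178.1 W/m
From the inner boundary to the diatomaceous earth/calcium silicate interface, ΣR_partial = 0.8059 m·K/W.
T_interface = T_in − Q'·ΣR_partial = 574 K − (178.1)(0.8059) = 430 K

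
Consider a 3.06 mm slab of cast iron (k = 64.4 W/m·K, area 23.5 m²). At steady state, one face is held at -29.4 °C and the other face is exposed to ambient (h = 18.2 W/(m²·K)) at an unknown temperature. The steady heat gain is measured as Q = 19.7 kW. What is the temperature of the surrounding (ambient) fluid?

T_out = 16.7 °C

Sum the resistances:
  R_cast iron = L/(kA) = 0.00306/(64.4·23.5) = 2.022×10^-6 K/W
  R_conv,out = 1/(hA) = 1/(18.2·23.5) = 0.002338 K/W
ΣR = 0.002340 K/W
ΔT = Q·ΣR = 19700 × 0.002340 = 46.10 K
Heat flows inward, so T_out = T_in + ΔT = -29.4 + 46.10 = 16.7 °C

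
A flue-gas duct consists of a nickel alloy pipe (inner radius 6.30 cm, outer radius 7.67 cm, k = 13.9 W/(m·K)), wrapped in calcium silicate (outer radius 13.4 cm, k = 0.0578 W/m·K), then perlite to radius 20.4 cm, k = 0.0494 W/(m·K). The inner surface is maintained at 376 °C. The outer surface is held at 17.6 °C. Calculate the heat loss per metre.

Series thermal resistances, inner to outer:
  R'_nickel alloy = ln(0.0767/0.0630)/(2πk) = 0.1968/(2π·13.9) = 0.002253 m·K/W
  R'_calcium silicate = ln(0.134/0.0767)/(2πk) = 0.5579/(2π·0.0578) = 1.536 m·K/W
  R'_perlite = ln(0.204/0.134)/(2πk) = 0.4203/(2π·0.0494) = 1.354 m·K/W
ΣR = 0.002253 + 1.536 + 1.354 = 2.892 m·K/W
Q' = ΔT/ΣR = (376 °C − 17.6 °C)/2.892 = 124 W/m

Q' = 124 W/m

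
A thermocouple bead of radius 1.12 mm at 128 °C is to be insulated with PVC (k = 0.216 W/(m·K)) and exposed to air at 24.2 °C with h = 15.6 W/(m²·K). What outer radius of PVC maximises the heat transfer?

r_cr = 2.77 cm

For a sphere, r_cr = 2k_ins/h = 2·0.216/15.6 = 0.0277 m = 2.77 cm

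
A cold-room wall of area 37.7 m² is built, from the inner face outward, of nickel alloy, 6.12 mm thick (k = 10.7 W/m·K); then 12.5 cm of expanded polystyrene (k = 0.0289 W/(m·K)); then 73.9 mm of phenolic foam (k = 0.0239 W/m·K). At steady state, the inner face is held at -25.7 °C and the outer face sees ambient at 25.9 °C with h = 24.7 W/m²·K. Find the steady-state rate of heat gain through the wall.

Treat each layer as a resistance in series:
  R_nickel alloy = L/(kA) = 0.00612/(10.7·37.7) = 1.517×10^-5 K/W
  R_expanded polystyrene = L/(kA) = 0.125/(0.0289·37.7) = 0.1147 K/W
  R_phenolic foam = L/(kA) = 0.0739/(0.0239·37.7) = 0.08202 K/W
  R_conv,out = 1/(hA) = 1/(24.7·37.7) = 0.001074 K/W
ΣR = 1.517×10^-5 + 0.1147 + 0.08202 + 0.001074 = 0.1978 K/W
Q = ΔT/ΣR = (-25.7 °C − 25.9 °C)/0.1978 = -261 W
(Negative Q ⇒ heat flows inward; heat gain = 261 W.)

Q = 261 W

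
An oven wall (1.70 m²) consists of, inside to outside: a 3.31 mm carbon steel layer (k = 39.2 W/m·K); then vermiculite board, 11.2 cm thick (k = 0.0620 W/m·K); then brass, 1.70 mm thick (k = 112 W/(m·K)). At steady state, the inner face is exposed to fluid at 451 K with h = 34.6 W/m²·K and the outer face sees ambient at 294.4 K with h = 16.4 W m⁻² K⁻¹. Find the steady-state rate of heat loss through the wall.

Q = 140 W

Treat each layer as a resistance in series:
  R_conv,in = 1/(hA) = 1/(34.6·1.70) = 0.01700 K/W
  R_carbon steel = L/(kA) = 0.00331/(39.2·1.70) = 4.967×10^-5 K/W
  R_vermiculite board = L/(kA) = 0.112/(0.0620·1.70) = 1.063 K/W
  R_brass = L/(kA) = 0.00170/(112·1.70) = 8.929×10^-6 K/W
  R_conv,out = 1/(hA) = 1/(16.4·1.70) = 0.03587 K/W
ΣR = 0.01700 + 4.967×10^-5 + 1.063 + 8.929×10^-6 + 0.03587 = 1.116 K/W
Q = ΔT/ΣR = (451 K − 294.4 K)/1.116 = 140 W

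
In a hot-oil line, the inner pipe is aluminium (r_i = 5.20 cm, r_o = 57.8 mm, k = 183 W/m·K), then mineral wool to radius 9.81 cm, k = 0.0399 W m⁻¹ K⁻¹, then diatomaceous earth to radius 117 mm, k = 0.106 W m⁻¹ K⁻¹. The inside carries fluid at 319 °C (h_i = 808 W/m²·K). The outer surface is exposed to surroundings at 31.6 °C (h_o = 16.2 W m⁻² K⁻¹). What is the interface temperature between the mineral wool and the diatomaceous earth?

Series thermal resistances, inner to outer:
  R'_conv,in = 1/(2πr h) = 1/(2π·0.0520·808) = 0.003788 m·K/W
  R'_aluminium = ln(0.0578/0.0520)/(2πk) = 0.1057/(2π·183) = 9.197×10^-5 m·K/W
  R'_mineral wool = ln(0.0981/0.0578)/(2πk) = 0.5290/(2π·0.0399) = 2.110 m·K/W
  R'_diatomaceous earth = ln(0.117/0.0981)/(2πk) = 0.1762/(2π·0.106) = 0.2645 m·K/W
  R'_conv,out = 1/(2πr h) = 1/(2π·0.117·16.2) = 0.08397 m·K/W
ΣR = 0.003788 + 9.197×10^-5 + 2.110 + 0.2645 + 0.08397 = 2.462 m·K/W
Q' = ΔT/ΣR = (319 °C − 31.6 °C)/2.462 = 116.7 W/m
From the inner boundary to the mineral wool/diatomaceous earth interface, ΣR_partial = 2.114 m·K/W.
T_interface = T_in − Q'·ΣR_partial = 319 °C − (116.7)(2.114) = 72.3 °C

T = 72.3 °C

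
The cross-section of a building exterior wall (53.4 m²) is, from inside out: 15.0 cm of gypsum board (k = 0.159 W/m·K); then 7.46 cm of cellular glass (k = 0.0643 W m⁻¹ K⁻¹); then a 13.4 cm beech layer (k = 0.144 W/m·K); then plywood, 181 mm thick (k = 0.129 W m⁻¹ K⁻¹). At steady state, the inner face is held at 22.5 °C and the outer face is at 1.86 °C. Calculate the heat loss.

Series thermal resistances, inner to outer:
  R_gypsum board = L/(kA) = 0.150/(0.159·53.4) = 0.01767 K/W
  R_cellular glass = L/(kA) = 0.0746/(0.0643·53.4) = 0.02173 K/W
  R_beech = L/(kA) = 0.134/(0.144·53.4) = 0.01743 K/W
  R_plywood = L/(kA) = 0.181/(0.129·53.4) = 0.02628 K/W
ΣR = 0.01767 + 0.02173 + 0.01743 + 0.02628 = 0.08311 K/W
Q = ΔT/ΣR = (22.5 °C − 1.86 °C)/0.08311 = 248 W

Q = 248 W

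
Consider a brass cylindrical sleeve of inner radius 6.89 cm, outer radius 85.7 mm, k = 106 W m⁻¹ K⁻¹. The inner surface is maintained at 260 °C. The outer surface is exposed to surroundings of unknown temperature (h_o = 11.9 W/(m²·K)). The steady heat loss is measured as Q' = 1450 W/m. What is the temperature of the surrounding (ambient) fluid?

Series resistances:
  R'_brass = ln(0.0857/0.0689)/(2πk) = 0.2182/(2π·106) = 3.276×10^-4 m·K/W
  R'_conv,out = 1/(2πr h) = 1/(2π·0.0857·11.9) = 0.1561 m·K/W
ΣR = 0.1564 m·K/W
ΔT = Q'·ΣR = 1450 × 0.1564 = 226.8 K
Heat flows outward, so T_out = T_in − ΔT = 260 − 226.8 = 33.2 °C

T_out = 33.2 °C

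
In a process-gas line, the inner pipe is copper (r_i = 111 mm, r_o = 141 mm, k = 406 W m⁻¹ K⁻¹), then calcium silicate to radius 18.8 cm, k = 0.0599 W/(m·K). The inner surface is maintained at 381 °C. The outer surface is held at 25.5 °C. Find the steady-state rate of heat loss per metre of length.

Resistance network (inner→outer):
  R'_copper = ln(0.141/0.111)/(2πk) = 0.2392/(2π·406) = 9.378×10^-5 m·K/W
  R'_calcium silicate = ln(0.188/0.141)/(2πk) = 0.2877/(2π·0.0599) = 0.7644 m·K/W
ΣR = 9.378×10^-5 + 0.7644 = 0.7645 m·K/W
Q' = ΔT/ΣR = (381 °C − 25.5 °C)/0.7645 = 465 W/m

Q' = 465 W/m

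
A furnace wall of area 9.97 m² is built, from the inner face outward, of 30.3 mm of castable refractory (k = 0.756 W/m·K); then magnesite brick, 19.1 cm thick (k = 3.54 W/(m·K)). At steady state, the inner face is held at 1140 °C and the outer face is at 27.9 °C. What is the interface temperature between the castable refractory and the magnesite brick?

T = 666 °C

Series thermal resistances, inner to outer:
  R_castable refractory = L/(kA) = 0.0303/(0.756·9.97) = 0.004020 K/W
  R_magnesite brick = L/(kA) = 0.191/(3.54·9.97) = 0.005412 K/W
ΣR = 0.004020 + 0.005412 = 0.009432 K/W
Q = ΔT/ΣR = (1140 °C − 27.9 °C)/0.009432 = 1.179×10^5 W
From the inner boundary to the castable refractory/magnesite brick interface, ΣR_partial = 0.004020 K/W.
T_interface = T_in − Q·ΣR_partial = 1140 °C − (1.179×10^5)(0.004020) = 666 °C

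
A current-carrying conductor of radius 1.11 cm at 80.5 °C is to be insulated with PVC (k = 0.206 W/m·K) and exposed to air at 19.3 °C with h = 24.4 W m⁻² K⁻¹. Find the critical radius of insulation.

For a cylinder, r_cr = k_ins/h = 0.206/24.4 = 0.00844 m = 0.844 cm

r_cr = 0.844 cm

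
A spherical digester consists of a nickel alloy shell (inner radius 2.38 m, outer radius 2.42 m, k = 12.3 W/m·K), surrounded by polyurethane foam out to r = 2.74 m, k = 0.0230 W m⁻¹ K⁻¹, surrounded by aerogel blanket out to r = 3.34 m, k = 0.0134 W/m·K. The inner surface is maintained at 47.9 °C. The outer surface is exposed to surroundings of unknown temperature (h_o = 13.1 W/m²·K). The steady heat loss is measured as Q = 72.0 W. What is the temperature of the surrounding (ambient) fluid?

Sum the resistances:
  R_nickel alloy = (1/2.38 − 1/2.42)/(4πk) = 0.006945/(4π·12.3) = 4.493×10^-5 K/W
  R_polyurethane foam = (1/2.42 − 1/2.74)/(4πk) = 0.04826/(4π·0.0230) = 0.1670 K/W
  R_aerogel blanket = (1/2.74 − 1/3.34)/(4πk) = 0.06556/(4π·0.0134) = 0.3893 K/W
  R_conv,out = 1/(4πr²h) = 1/(4π·3.34²·13.1) = 5.445×10^-4 K/W
ΣR = 0.5569 K/W
ΔT = Q·ΣR = 72.0 × 0.5569 = 40.10 K
Heat flows outward, so T_out = T_in − ΔT = 47.9 − 40.10 = 7.80 °C

T_out = 7.80 °C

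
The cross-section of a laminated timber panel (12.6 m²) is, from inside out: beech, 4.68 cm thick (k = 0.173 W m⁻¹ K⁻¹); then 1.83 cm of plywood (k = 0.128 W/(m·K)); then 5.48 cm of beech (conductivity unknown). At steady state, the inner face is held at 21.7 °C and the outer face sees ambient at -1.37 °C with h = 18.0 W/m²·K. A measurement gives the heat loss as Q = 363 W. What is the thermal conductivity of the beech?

ΣR = ΔT/Q = |21.7 − -1.37|/363 = 0.06355 K/W
Known resistances:
  R_beech = L/(kA) = 0.0468/(0.173·12.6) = 0.02147 K/W
  R_plywood = L/(kA) = 0.0183/(0.128·12.6) = 0.01135 K/W
  R_conv,out = 1/(hA) = 1/(18.0·12.6) = 0.004409 K/W
R_beech = ΣR − ΣR_known = 0.06355 − 0.03723 = 0.02632 K/W
L/(kA) = 0.02632 ⇒ k = 0.0548/(0.02632·12.6) = 0.165 W/m·K

k = 0.165 W/m·K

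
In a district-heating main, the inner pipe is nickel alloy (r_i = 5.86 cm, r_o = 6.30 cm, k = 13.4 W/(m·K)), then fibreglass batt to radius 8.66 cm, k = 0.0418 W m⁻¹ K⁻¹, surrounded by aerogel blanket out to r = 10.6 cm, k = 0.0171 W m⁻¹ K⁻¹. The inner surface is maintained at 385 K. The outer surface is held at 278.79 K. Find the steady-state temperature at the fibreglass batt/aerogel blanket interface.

T = 343.4 K

Series thermal resistances, inner to outer:
  R'_nickel alloy = ln(0.0630/0.0586)/(2πk) = 0.07240/(2π·13.4) = 8.599×10^-4 m·K/W
  R'_fibreglass batt = ln(0.0866/0.0630)/(2πk) = 0.3182/(2π·0.0418) = 1.211 m·K/W
  R'_aerogel blanket = ln(0.106/0.0866)/(2πk) = 0.2021/(2π·0.0171) = 1.881 m·K/W
ΣR = 8.599×10^-4 + 1.211 + 1.881 = 3.093 m·K/W
Q' = ΔT/ΣR = (385 K − 278.79 K)/3.093 = 34.34 W/m
From the inner boundary to the fibreglass batt/aerogel blanket interface, ΣR_partial = 1.212 m·K/W.
T_interface = T_in − Q'·ΣR_partial = 385 K − (34.34)(1.212) = 343.4 K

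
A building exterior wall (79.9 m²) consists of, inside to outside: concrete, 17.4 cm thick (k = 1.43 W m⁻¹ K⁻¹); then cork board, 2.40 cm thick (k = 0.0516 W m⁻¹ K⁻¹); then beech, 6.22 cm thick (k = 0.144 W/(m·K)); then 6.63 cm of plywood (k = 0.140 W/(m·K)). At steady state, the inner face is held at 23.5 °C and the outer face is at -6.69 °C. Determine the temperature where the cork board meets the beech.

T = 11.6 °C

Treat each layer as a resistance in series:
  R_concrete = L/(kA) = 0.174/(1.43·79.9) = 0.001523 K/W
  R_cork board = L/(kA) = 0.0240/(0.0516·79.9) = 0.005821 K/W
  R_beech = L/(kA) = 0.0622/(0.144·79.9) = 0.005406 K/W
  R_plywood = L/(kA) = 0.0663/(0.140·79.9) = 0.005927 K/W
ΣR = 0.001523 + 0.005821 + 0.005406 + 0.005927 = 0.01868 K/W
Q = ΔT/ΣR = (23.5 °C − -6.69 °C)/0.01868 = 1616 W
From the inner boundary to the cork board/beech interface, ΣR_partial = 0.007344 K/W.
T_interface = T_in − Q·ΣR_partial = 23.5 °C − (1616)(0.007344) = 11.6 °C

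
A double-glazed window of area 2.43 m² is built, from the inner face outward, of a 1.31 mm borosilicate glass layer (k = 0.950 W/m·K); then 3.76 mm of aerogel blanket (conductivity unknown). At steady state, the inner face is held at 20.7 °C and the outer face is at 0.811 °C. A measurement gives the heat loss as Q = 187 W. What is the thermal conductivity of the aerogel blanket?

ΣR = ΔT/Q = |20.7 − 0.811|/187 = 0.1064 K/W
Known resistances:
  R_borosilicate glass = L/(kA) = 0.00131/(0.950·2.43) = 5.675×10^-4 K/W
R_aerogel blanket = ΣR − ΣR_known = 0.1064 − 5.675×10^-4 = 0.1058 K/W
L/(kA) = 0.1058 ⇒ k = 0.00376/(0.1058·2.43) = 0.0146 W/m·K

k = 0.0146 W/m·K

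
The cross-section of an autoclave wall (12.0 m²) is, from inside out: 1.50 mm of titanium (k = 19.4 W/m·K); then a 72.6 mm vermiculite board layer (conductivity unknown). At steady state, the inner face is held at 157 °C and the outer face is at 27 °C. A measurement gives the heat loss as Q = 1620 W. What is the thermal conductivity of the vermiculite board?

k = 0.0754 W/m·K

ΣR = ΔT/Q = |157 − 27|/1620 = 0.08025 K/W
Known resistances:
  R_titanium = L/(kA) = 0.00150/(19.4·12.0) = 6.443×10^-6 K/W
R_vermiculite board = ΣR − ΣR_known = 0.08025 − 6.443×10^-6 = 0.08024 K/W
L/(kA) = 0.08024 ⇒ k = 0.0726/(0.08024·12.0) = 0.0754 W/m·K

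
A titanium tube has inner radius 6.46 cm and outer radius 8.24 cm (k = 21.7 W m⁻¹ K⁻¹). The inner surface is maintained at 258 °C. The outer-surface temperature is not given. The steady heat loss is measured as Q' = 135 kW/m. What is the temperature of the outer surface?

T_out = 17.0 °C

Series resistances:
  R'_titanium = ln(0.0824/0.0646)/(2πk) = 0.2434/(2π·21.7) = 0.001785 m·K/W
ΣR = 0.001785 m·K/W
ΔT = Q'·ΣR = 1.35×10^5 × 0.001785 = 241.0 K
Heat flows outward, so T_out = T_in − ΔT = 258 − 241.0 = 17.0 °C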